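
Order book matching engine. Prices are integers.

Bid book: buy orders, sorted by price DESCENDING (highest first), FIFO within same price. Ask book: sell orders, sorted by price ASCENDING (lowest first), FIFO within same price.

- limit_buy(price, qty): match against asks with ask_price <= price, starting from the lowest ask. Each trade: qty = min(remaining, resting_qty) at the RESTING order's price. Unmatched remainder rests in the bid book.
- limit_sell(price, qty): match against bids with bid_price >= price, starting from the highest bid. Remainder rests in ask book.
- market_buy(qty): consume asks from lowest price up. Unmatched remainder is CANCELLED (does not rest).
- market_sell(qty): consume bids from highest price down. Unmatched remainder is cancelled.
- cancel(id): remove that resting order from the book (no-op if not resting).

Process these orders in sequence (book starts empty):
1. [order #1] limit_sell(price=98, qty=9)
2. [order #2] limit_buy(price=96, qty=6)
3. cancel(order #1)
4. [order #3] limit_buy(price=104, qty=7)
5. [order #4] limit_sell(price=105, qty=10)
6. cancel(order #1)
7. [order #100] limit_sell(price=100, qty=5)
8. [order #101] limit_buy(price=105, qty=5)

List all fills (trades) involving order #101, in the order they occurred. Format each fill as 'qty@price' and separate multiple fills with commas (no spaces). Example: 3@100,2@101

After op 1 [order #1] limit_sell(price=98, qty=9): fills=none; bids=[-] asks=[#1:9@98]
After op 2 [order #2] limit_buy(price=96, qty=6): fills=none; bids=[#2:6@96] asks=[#1:9@98]
After op 3 cancel(order #1): fills=none; bids=[#2:6@96] asks=[-]
After op 4 [order #3] limit_buy(price=104, qty=7): fills=none; bids=[#3:7@104 #2:6@96] asks=[-]
After op 5 [order #4] limit_sell(price=105, qty=10): fills=none; bids=[#3:7@104 #2:6@96] asks=[#4:10@105]
After op 6 cancel(order #1): fills=none; bids=[#3:7@104 #2:6@96] asks=[#4:10@105]
After op 7 [order #100] limit_sell(price=100, qty=5): fills=#3x#100:5@104; bids=[#3:2@104 #2:6@96] asks=[#4:10@105]
After op 8 [order #101] limit_buy(price=105, qty=5): fills=#101x#4:5@105; bids=[#3:2@104 #2:6@96] asks=[#4:5@105]

Answer: 5@105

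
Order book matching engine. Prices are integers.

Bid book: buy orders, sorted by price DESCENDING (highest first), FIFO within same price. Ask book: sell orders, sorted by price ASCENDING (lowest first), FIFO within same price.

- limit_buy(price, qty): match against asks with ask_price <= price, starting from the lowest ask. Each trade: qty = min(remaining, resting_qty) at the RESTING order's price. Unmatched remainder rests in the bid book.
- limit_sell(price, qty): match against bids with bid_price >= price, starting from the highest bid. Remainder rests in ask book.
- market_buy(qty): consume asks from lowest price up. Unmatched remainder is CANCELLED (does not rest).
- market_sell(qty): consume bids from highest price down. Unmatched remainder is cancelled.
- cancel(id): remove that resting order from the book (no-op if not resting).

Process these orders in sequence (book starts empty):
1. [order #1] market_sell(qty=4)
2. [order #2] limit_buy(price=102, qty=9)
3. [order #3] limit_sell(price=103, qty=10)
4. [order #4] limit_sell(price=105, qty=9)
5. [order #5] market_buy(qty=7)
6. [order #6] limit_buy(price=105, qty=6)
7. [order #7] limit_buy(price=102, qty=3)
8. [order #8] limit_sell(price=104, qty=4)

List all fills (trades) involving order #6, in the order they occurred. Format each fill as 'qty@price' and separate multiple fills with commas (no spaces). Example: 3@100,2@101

Answer: 3@103,3@105

Derivation:
After op 1 [order #1] market_sell(qty=4): fills=none; bids=[-] asks=[-]
After op 2 [order #2] limit_buy(price=102, qty=9): fills=none; bids=[#2:9@102] asks=[-]
After op 3 [order #3] limit_sell(price=103, qty=10): fills=none; bids=[#2:9@102] asks=[#3:10@103]
After op 4 [order #4] limit_sell(price=105, qty=9): fills=none; bids=[#2:9@102] asks=[#3:10@103 #4:9@105]
After op 5 [order #5] market_buy(qty=7): fills=#5x#3:7@103; bids=[#2:9@102] asks=[#3:3@103 #4:9@105]
After op 6 [order #6] limit_buy(price=105, qty=6): fills=#6x#3:3@103 #6x#4:3@105; bids=[#2:9@102] asks=[#4:6@105]
After op 7 [order #7] limit_buy(price=102, qty=3): fills=none; bids=[#2:9@102 #7:3@102] asks=[#4:6@105]
After op 8 [order #8] limit_sell(price=104, qty=4): fills=none; bids=[#2:9@102 #7:3@102] asks=[#8:4@104 #4:6@105]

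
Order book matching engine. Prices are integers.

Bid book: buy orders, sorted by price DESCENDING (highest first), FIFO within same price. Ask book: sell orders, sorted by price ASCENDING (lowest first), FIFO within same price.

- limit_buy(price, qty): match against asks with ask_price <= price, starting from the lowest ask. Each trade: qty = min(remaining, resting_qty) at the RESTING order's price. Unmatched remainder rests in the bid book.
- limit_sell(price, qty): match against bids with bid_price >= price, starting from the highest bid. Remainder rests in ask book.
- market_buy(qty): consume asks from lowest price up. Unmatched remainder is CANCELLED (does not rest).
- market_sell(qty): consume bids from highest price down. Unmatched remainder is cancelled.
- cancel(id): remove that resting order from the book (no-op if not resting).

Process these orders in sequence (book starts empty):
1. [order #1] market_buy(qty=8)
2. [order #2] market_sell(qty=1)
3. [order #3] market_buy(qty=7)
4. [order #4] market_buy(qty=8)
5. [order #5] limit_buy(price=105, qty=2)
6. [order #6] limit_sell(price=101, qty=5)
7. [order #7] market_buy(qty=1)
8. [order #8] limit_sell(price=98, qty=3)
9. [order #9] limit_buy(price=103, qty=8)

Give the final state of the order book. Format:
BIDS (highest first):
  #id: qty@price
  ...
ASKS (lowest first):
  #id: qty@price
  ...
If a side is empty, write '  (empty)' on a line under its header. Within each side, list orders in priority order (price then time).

Answer: BIDS (highest first):
  #9: 3@103
ASKS (lowest first):
  (empty)

Derivation:
After op 1 [order #1] market_buy(qty=8): fills=none; bids=[-] asks=[-]
After op 2 [order #2] market_sell(qty=1): fills=none; bids=[-] asks=[-]
After op 3 [order #3] market_buy(qty=7): fills=none; bids=[-] asks=[-]
After op 4 [order #4] market_buy(qty=8): fills=none; bids=[-] asks=[-]
After op 5 [order #5] limit_buy(price=105, qty=2): fills=none; bids=[#5:2@105] asks=[-]
After op 6 [order #6] limit_sell(price=101, qty=5): fills=#5x#6:2@105; bids=[-] asks=[#6:3@101]
After op 7 [order #7] market_buy(qty=1): fills=#7x#6:1@101; bids=[-] asks=[#6:2@101]
After op 8 [order #8] limit_sell(price=98, qty=3): fills=none; bids=[-] asks=[#8:3@98 #6:2@101]
After op 9 [order #9] limit_buy(price=103, qty=8): fills=#9x#8:3@98 #9x#6:2@101; bids=[#9:3@103] asks=[-]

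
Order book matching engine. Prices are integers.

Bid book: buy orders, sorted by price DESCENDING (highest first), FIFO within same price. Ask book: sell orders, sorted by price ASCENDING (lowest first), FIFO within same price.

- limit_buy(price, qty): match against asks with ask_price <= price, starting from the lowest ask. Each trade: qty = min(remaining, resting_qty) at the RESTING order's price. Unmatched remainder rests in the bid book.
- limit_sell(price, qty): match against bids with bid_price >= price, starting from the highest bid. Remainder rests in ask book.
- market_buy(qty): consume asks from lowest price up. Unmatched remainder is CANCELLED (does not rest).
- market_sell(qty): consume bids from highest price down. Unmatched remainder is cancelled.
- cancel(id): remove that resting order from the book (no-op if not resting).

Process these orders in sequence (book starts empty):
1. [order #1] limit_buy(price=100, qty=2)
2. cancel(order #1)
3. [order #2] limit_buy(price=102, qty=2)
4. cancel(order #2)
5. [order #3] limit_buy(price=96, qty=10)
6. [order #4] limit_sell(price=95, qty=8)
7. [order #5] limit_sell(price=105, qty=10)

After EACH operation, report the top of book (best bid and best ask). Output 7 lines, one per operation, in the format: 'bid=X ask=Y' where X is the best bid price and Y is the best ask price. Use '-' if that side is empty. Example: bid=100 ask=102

After op 1 [order #1] limit_buy(price=100, qty=2): fills=none; bids=[#1:2@100] asks=[-]
After op 2 cancel(order #1): fills=none; bids=[-] asks=[-]
After op 3 [order #2] limit_buy(price=102, qty=2): fills=none; bids=[#2:2@102] asks=[-]
After op 4 cancel(order #2): fills=none; bids=[-] asks=[-]
After op 5 [order #3] limit_buy(price=96, qty=10): fills=none; bids=[#3:10@96] asks=[-]
After op 6 [order #4] limit_sell(price=95, qty=8): fills=#3x#4:8@96; bids=[#3:2@96] asks=[-]
After op 7 [order #5] limit_sell(price=105, qty=10): fills=none; bids=[#3:2@96] asks=[#5:10@105]

Answer: bid=100 ask=-
bid=- ask=-
bid=102 ask=-
bid=- ask=-
bid=96 ask=-
bid=96 ask=-
bid=96 ask=105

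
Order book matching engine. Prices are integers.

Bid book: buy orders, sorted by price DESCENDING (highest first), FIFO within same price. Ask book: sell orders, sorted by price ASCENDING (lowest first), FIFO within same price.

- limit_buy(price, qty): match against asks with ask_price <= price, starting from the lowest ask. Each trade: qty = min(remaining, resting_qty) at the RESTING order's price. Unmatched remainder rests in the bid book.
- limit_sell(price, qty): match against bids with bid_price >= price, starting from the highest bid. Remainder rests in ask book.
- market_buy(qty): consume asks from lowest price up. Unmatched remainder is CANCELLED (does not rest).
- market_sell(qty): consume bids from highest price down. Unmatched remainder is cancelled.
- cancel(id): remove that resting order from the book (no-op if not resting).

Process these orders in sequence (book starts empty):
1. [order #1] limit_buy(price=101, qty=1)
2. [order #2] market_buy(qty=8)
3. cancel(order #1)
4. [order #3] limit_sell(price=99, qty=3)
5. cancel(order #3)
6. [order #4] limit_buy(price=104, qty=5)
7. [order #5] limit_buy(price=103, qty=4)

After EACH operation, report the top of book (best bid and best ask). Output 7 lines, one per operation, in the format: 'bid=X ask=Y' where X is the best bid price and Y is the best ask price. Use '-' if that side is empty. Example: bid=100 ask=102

After op 1 [order #1] limit_buy(price=101, qty=1): fills=none; bids=[#1:1@101] asks=[-]
After op 2 [order #2] market_buy(qty=8): fills=none; bids=[#1:1@101] asks=[-]
After op 3 cancel(order #1): fills=none; bids=[-] asks=[-]
After op 4 [order #3] limit_sell(price=99, qty=3): fills=none; bids=[-] asks=[#3:3@99]
After op 5 cancel(order #3): fills=none; bids=[-] asks=[-]
After op 6 [order #4] limit_buy(price=104, qty=5): fills=none; bids=[#4:5@104] asks=[-]
After op 7 [order #5] limit_buy(price=103, qty=4): fills=none; bids=[#4:5@104 #5:4@103] asks=[-]

Answer: bid=101 ask=-
bid=101 ask=-
bid=- ask=-
bid=- ask=99
bid=- ask=-
bid=104 ask=-
bid=104 ask=-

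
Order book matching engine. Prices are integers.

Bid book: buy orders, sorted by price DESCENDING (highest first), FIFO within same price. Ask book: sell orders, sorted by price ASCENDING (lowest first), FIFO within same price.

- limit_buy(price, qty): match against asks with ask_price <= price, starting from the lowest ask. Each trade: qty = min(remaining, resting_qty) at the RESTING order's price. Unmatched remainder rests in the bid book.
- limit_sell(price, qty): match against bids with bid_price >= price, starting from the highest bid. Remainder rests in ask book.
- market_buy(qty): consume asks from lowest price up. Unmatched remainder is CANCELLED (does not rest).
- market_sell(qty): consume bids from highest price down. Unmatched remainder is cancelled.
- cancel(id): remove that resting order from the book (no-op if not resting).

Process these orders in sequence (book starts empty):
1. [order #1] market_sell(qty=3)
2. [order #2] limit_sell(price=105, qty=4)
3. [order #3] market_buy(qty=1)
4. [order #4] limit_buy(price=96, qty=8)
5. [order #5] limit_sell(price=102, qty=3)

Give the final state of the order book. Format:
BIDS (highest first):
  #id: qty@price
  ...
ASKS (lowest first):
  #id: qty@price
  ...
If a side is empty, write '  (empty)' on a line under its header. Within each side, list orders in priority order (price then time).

Answer: BIDS (highest first):
  #4: 8@96
ASKS (lowest first):
  #5: 3@102
  #2: 3@105

Derivation:
After op 1 [order #1] market_sell(qty=3): fills=none; bids=[-] asks=[-]
After op 2 [order #2] limit_sell(price=105, qty=4): fills=none; bids=[-] asks=[#2:4@105]
After op 3 [order #3] market_buy(qty=1): fills=#3x#2:1@105; bids=[-] asks=[#2:3@105]
After op 4 [order #4] limit_buy(price=96, qty=8): fills=none; bids=[#4:8@96] asks=[#2:3@105]
After op 5 [order #5] limit_sell(price=102, qty=3): fills=none; bids=[#4:8@96] asks=[#5:3@102 #2:3@105]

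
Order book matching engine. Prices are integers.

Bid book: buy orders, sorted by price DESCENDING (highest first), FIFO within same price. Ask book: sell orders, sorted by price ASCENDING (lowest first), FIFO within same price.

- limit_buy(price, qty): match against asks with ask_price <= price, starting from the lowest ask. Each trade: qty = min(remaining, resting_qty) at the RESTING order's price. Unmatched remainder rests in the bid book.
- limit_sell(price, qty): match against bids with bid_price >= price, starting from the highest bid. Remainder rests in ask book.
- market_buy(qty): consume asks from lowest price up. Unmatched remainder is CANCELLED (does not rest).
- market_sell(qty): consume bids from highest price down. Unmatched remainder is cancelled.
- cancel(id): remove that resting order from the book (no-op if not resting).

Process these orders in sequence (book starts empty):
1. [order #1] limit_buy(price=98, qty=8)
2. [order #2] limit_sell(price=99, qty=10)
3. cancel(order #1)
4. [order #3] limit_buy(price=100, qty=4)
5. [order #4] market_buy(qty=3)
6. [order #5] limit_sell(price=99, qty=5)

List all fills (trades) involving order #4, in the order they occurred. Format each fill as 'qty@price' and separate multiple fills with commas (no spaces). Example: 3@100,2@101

After op 1 [order #1] limit_buy(price=98, qty=8): fills=none; bids=[#1:8@98] asks=[-]
After op 2 [order #2] limit_sell(price=99, qty=10): fills=none; bids=[#1:8@98] asks=[#2:10@99]
After op 3 cancel(order #1): fills=none; bids=[-] asks=[#2:10@99]
After op 4 [order #3] limit_buy(price=100, qty=4): fills=#3x#2:4@99; bids=[-] asks=[#2:6@99]
After op 5 [order #4] market_buy(qty=3): fills=#4x#2:3@99; bids=[-] asks=[#2:3@99]
After op 6 [order #5] limit_sell(price=99, qty=5): fills=none; bids=[-] asks=[#2:3@99 #5:5@99]

Answer: 3@99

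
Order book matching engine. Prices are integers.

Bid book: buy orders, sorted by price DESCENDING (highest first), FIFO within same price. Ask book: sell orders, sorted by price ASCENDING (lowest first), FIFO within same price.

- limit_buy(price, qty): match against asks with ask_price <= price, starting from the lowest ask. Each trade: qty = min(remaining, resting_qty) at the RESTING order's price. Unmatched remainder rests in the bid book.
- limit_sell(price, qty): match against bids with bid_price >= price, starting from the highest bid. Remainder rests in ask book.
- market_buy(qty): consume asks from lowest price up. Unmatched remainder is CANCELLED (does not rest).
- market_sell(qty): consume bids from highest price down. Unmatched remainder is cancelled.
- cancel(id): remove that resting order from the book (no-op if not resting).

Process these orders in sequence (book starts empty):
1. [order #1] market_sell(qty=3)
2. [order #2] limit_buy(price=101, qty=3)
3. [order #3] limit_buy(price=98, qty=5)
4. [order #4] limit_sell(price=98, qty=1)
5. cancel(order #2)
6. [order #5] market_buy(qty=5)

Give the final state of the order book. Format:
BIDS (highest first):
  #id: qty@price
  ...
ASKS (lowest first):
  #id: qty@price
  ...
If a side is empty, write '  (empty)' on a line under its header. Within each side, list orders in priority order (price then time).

After op 1 [order #1] market_sell(qty=3): fills=none; bids=[-] asks=[-]
After op 2 [order #2] limit_buy(price=101, qty=3): fills=none; bids=[#2:3@101] asks=[-]
After op 3 [order #3] limit_buy(price=98, qty=5): fills=none; bids=[#2:3@101 #3:5@98] asks=[-]
After op 4 [order #4] limit_sell(price=98, qty=1): fills=#2x#4:1@101; bids=[#2:2@101 #3:5@98] asks=[-]
After op 5 cancel(order #2): fills=none; bids=[#3:5@98] asks=[-]
After op 6 [order #5] market_buy(qty=5): fills=none; bids=[#3:5@98] asks=[-]

Answer: BIDS (highest first):
  #3: 5@98
ASKS (lowest first):
  (empty)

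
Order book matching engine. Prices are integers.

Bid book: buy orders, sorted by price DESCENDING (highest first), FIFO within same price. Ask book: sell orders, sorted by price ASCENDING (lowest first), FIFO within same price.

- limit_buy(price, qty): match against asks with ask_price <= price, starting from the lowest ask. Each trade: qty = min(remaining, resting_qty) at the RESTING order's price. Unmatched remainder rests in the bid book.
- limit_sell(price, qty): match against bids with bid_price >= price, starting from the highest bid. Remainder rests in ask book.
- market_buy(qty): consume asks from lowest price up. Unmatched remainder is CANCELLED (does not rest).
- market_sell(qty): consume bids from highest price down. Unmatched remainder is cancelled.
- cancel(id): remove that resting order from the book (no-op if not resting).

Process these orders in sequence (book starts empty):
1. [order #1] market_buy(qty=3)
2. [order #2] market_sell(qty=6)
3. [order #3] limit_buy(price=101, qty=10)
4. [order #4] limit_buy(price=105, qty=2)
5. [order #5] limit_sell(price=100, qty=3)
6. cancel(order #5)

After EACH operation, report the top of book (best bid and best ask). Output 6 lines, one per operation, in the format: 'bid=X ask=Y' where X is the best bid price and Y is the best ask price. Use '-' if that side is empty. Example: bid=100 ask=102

Answer: bid=- ask=-
bid=- ask=-
bid=101 ask=-
bid=105 ask=-
bid=101 ask=-
bid=101 ask=-

Derivation:
After op 1 [order #1] market_buy(qty=3): fills=none; bids=[-] asks=[-]
After op 2 [order #2] market_sell(qty=6): fills=none; bids=[-] asks=[-]
After op 3 [order #3] limit_buy(price=101, qty=10): fills=none; bids=[#3:10@101] asks=[-]
After op 4 [order #4] limit_buy(price=105, qty=2): fills=none; bids=[#4:2@105 #3:10@101] asks=[-]
After op 5 [order #5] limit_sell(price=100, qty=3): fills=#4x#5:2@105 #3x#5:1@101; bids=[#3:9@101] asks=[-]
After op 6 cancel(order #5): fills=none; bids=[#3:9@101] asks=[-]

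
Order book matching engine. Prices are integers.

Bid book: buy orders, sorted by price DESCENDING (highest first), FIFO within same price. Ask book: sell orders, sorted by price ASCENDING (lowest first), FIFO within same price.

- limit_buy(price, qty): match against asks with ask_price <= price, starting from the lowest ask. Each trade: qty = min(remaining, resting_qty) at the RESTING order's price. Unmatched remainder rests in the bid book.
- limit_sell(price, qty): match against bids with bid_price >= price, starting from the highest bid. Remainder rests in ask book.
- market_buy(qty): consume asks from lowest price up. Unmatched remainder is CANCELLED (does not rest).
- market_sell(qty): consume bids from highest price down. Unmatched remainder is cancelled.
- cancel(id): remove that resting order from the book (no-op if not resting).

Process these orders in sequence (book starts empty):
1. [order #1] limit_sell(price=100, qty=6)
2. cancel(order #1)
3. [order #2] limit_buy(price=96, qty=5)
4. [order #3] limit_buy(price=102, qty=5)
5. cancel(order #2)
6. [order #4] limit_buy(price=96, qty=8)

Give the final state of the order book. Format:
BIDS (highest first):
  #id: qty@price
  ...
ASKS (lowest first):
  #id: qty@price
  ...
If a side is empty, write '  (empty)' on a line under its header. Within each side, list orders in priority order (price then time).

After op 1 [order #1] limit_sell(price=100, qty=6): fills=none; bids=[-] asks=[#1:6@100]
After op 2 cancel(order #1): fills=none; bids=[-] asks=[-]
After op 3 [order #2] limit_buy(price=96, qty=5): fills=none; bids=[#2:5@96] asks=[-]
After op 4 [order #3] limit_buy(price=102, qty=5): fills=none; bids=[#3:5@102 #2:5@96] asks=[-]
After op 5 cancel(order #2): fills=none; bids=[#3:5@102] asks=[-]
After op 6 [order #4] limit_buy(price=96, qty=8): fills=none; bids=[#3:5@102 #4:8@96] asks=[-]

Answer: BIDS (highest first):
  #3: 5@102
  #4: 8@96
ASKS (lowest first):
  (empty)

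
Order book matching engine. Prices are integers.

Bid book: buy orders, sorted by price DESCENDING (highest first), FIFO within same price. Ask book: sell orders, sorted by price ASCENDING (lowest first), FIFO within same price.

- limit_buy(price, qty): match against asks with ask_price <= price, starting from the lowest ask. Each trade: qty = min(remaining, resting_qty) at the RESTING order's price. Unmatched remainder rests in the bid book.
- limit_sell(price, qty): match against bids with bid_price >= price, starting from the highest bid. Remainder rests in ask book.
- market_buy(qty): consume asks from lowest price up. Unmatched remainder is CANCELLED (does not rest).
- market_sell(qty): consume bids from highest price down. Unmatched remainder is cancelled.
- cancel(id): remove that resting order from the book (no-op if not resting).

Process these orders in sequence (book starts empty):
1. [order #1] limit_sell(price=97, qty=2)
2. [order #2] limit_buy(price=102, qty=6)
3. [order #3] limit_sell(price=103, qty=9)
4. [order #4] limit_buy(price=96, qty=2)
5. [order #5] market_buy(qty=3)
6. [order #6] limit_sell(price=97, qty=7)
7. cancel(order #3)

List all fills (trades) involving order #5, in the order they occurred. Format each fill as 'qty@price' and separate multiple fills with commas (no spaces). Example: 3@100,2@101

Answer: 3@103

Derivation:
After op 1 [order #1] limit_sell(price=97, qty=2): fills=none; bids=[-] asks=[#1:2@97]
After op 2 [order #2] limit_buy(price=102, qty=6): fills=#2x#1:2@97; bids=[#2:4@102] asks=[-]
After op 3 [order #3] limit_sell(price=103, qty=9): fills=none; bids=[#2:4@102] asks=[#3:9@103]
After op 4 [order #4] limit_buy(price=96, qty=2): fills=none; bids=[#2:4@102 #4:2@96] asks=[#3:9@103]
After op 5 [order #5] market_buy(qty=3): fills=#5x#3:3@103; bids=[#2:4@102 #4:2@96] asks=[#3:6@103]
After op 6 [order #6] limit_sell(price=97, qty=7): fills=#2x#6:4@102; bids=[#4:2@96] asks=[#6:3@97 #3:6@103]
After op 7 cancel(order #3): fills=none; bids=[#4:2@96] asks=[#6:3@97]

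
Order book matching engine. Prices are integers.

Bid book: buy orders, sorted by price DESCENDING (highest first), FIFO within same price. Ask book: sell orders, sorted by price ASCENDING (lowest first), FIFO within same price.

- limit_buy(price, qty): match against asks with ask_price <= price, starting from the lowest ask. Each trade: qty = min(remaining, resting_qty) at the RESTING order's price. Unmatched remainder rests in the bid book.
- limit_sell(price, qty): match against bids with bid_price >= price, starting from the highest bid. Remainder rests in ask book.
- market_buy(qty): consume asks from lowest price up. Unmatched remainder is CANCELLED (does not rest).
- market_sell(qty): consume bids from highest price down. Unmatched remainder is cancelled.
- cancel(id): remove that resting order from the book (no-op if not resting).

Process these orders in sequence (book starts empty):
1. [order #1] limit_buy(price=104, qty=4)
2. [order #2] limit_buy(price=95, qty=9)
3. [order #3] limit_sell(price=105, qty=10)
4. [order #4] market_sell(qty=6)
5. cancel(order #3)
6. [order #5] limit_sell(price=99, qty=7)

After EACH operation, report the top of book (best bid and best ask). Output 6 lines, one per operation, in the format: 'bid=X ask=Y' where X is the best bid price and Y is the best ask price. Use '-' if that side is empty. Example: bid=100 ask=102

After op 1 [order #1] limit_buy(price=104, qty=4): fills=none; bids=[#1:4@104] asks=[-]
After op 2 [order #2] limit_buy(price=95, qty=9): fills=none; bids=[#1:4@104 #2:9@95] asks=[-]
After op 3 [order #3] limit_sell(price=105, qty=10): fills=none; bids=[#1:4@104 #2:9@95] asks=[#3:10@105]
After op 4 [order #4] market_sell(qty=6): fills=#1x#4:4@104 #2x#4:2@95; bids=[#2:7@95] asks=[#3:10@105]
After op 5 cancel(order #3): fills=none; bids=[#2:7@95] asks=[-]
After op 6 [order #5] limit_sell(price=99, qty=7): fills=none; bids=[#2:7@95] asks=[#5:7@99]

Answer: bid=104 ask=-
bid=104 ask=-
bid=104 ask=105
bid=95 ask=105
bid=95 ask=-
bid=95 ask=99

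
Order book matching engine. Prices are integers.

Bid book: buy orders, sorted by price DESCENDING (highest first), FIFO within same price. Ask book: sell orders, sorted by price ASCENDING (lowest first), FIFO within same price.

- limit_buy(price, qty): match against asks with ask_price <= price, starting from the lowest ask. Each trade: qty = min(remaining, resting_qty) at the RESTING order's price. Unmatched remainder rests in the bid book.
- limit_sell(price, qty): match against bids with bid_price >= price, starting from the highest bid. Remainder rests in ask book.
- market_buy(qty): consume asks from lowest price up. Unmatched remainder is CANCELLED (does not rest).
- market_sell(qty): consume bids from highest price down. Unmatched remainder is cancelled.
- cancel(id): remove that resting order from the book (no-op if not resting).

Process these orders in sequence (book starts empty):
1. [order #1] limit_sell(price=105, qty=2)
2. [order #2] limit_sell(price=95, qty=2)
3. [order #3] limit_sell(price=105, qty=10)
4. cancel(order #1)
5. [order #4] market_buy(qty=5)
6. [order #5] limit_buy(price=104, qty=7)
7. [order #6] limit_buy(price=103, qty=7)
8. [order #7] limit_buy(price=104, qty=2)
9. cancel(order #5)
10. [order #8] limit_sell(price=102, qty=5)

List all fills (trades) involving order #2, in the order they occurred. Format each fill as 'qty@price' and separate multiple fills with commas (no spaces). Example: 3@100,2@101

After op 1 [order #1] limit_sell(price=105, qty=2): fills=none; bids=[-] asks=[#1:2@105]
After op 2 [order #2] limit_sell(price=95, qty=2): fills=none; bids=[-] asks=[#2:2@95 #1:2@105]
After op 3 [order #3] limit_sell(price=105, qty=10): fills=none; bids=[-] asks=[#2:2@95 #1:2@105 #3:10@105]
After op 4 cancel(order #1): fills=none; bids=[-] asks=[#2:2@95 #3:10@105]
After op 5 [order #4] market_buy(qty=5): fills=#4x#2:2@95 #4x#3:3@105; bids=[-] asks=[#3:7@105]
After op 6 [order #5] limit_buy(price=104, qty=7): fills=none; bids=[#5:7@104] asks=[#3:7@105]
After op 7 [order #6] limit_buy(price=103, qty=7): fills=none; bids=[#5:7@104 #6:7@103] asks=[#3:7@105]
After op 8 [order #7] limit_buy(price=104, qty=2): fills=none; bids=[#5:7@104 #7:2@104 #6:7@103] asks=[#3:7@105]
After op 9 cancel(order #5): fills=none; bids=[#7:2@104 #6:7@103] asks=[#3:7@105]
After op 10 [order #8] limit_sell(price=102, qty=5): fills=#7x#8:2@104 #6x#8:3@103; bids=[#6:4@103] asks=[#3:7@105]

Answer: 2@95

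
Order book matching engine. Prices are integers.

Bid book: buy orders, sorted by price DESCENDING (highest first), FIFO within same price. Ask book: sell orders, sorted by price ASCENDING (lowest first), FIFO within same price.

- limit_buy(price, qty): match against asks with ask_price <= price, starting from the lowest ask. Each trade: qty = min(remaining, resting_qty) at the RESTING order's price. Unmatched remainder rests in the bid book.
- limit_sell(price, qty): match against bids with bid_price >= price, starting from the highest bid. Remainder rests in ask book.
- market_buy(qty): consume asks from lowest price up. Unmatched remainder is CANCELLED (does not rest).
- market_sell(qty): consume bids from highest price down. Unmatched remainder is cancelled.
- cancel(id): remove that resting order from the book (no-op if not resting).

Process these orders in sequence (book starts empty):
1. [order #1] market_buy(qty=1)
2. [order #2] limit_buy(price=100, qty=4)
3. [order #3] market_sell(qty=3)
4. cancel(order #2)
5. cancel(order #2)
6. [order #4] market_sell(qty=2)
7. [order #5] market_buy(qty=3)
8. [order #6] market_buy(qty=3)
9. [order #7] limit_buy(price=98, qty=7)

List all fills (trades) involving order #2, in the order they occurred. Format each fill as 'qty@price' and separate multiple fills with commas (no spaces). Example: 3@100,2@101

Answer: 3@100

Derivation:
After op 1 [order #1] market_buy(qty=1): fills=none; bids=[-] asks=[-]
After op 2 [order #2] limit_buy(price=100, qty=4): fills=none; bids=[#2:4@100] asks=[-]
After op 3 [order #3] market_sell(qty=3): fills=#2x#3:3@100; bids=[#2:1@100] asks=[-]
After op 4 cancel(order #2): fills=none; bids=[-] asks=[-]
After op 5 cancel(order #2): fills=none; bids=[-] asks=[-]
After op 6 [order #4] market_sell(qty=2): fills=none; bids=[-] asks=[-]
After op 7 [order #5] market_buy(qty=3): fills=none; bids=[-] asks=[-]
After op 8 [order #6] market_buy(qty=3): fills=none; bids=[-] asks=[-]
After op 9 [order #7] limit_buy(price=98, qty=7): fills=none; bids=[#7:7@98] asks=[-]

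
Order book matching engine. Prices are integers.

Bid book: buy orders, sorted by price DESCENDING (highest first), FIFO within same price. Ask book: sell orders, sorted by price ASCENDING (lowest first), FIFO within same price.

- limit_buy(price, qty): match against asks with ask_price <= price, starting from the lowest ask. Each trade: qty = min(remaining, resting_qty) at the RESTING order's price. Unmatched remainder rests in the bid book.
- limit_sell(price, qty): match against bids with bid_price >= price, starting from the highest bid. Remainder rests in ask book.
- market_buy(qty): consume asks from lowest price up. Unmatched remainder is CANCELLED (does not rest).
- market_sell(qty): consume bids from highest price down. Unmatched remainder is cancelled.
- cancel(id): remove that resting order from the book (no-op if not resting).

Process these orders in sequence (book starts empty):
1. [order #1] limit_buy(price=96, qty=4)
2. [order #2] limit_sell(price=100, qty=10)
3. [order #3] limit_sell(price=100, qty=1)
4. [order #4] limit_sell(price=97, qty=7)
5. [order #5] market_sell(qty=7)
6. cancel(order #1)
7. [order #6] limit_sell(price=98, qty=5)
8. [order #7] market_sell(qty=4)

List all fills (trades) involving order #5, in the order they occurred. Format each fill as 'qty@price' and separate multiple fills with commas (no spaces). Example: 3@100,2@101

After op 1 [order #1] limit_buy(price=96, qty=4): fills=none; bids=[#1:4@96] asks=[-]
After op 2 [order #2] limit_sell(price=100, qty=10): fills=none; bids=[#1:4@96] asks=[#2:10@100]
After op 3 [order #3] limit_sell(price=100, qty=1): fills=none; bids=[#1:4@96] asks=[#2:10@100 #3:1@100]
After op 4 [order #4] limit_sell(price=97, qty=7): fills=none; bids=[#1:4@96] asks=[#4:7@97 #2:10@100 #3:1@100]
After op 5 [order #5] market_sell(qty=7): fills=#1x#5:4@96; bids=[-] asks=[#4:7@97 #2:10@100 #3:1@100]
After op 6 cancel(order #1): fills=none; bids=[-] asks=[#4:7@97 #2:10@100 #3:1@100]
After op 7 [order #6] limit_sell(price=98, qty=5): fills=none; bids=[-] asks=[#4:7@97 #6:5@98 #2:10@100 #3:1@100]
After op 8 [order #7] market_sell(qty=4): fills=none; bids=[-] asks=[#4:7@97 #6:5@98 #2:10@100 #3:1@100]

Answer: 4@96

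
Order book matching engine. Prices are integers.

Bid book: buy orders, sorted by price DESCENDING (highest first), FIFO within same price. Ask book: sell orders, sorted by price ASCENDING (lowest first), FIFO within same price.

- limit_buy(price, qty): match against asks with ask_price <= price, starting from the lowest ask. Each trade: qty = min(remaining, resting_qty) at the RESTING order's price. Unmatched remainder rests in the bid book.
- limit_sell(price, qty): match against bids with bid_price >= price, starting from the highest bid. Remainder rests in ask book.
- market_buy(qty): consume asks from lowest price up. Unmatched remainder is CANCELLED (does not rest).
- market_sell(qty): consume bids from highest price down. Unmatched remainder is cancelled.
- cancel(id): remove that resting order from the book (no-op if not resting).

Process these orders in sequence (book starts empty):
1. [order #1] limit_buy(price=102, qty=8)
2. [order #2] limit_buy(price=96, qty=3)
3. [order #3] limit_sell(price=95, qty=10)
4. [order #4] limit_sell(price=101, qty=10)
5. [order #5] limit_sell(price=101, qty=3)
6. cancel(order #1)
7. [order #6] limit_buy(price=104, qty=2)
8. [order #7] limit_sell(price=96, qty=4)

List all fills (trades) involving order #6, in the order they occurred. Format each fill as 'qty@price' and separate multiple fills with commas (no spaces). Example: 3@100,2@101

After op 1 [order #1] limit_buy(price=102, qty=8): fills=none; bids=[#1:8@102] asks=[-]
After op 2 [order #2] limit_buy(price=96, qty=3): fills=none; bids=[#1:8@102 #2:3@96] asks=[-]
After op 3 [order #3] limit_sell(price=95, qty=10): fills=#1x#3:8@102 #2x#3:2@96; bids=[#2:1@96] asks=[-]
After op 4 [order #4] limit_sell(price=101, qty=10): fills=none; bids=[#2:1@96] asks=[#4:10@101]
After op 5 [order #5] limit_sell(price=101, qty=3): fills=none; bids=[#2:1@96] asks=[#4:10@101 #5:3@101]
After op 6 cancel(order #1): fills=none; bids=[#2:1@96] asks=[#4:10@101 #5:3@101]
After op 7 [order #6] limit_buy(price=104, qty=2): fills=#6x#4:2@101; bids=[#2:1@96] asks=[#4:8@101 #5:3@101]
After op 8 [order #7] limit_sell(price=96, qty=4): fills=#2x#7:1@96; bids=[-] asks=[#7:3@96 #4:8@101 #5:3@101]

Answer: 2@101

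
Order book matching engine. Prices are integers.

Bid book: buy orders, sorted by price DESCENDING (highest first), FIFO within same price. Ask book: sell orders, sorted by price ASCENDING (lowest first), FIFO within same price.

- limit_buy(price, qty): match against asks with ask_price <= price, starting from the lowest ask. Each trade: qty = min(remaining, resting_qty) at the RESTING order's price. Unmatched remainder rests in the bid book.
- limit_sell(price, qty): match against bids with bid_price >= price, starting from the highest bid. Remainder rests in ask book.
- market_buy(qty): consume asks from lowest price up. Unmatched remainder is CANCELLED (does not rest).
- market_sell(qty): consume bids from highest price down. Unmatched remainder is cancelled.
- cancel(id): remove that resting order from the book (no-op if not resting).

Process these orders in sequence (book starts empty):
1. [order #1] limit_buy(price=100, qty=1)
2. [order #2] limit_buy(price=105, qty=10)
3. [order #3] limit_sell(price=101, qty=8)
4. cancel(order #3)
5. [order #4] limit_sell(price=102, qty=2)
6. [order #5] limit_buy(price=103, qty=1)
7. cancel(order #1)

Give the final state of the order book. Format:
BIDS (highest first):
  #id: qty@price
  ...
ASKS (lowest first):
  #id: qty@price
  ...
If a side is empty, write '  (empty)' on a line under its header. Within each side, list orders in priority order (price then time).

After op 1 [order #1] limit_buy(price=100, qty=1): fills=none; bids=[#1:1@100] asks=[-]
After op 2 [order #2] limit_buy(price=105, qty=10): fills=none; bids=[#2:10@105 #1:1@100] asks=[-]
After op 3 [order #3] limit_sell(price=101, qty=8): fills=#2x#3:8@105; bids=[#2:2@105 #1:1@100] asks=[-]
After op 4 cancel(order #3): fills=none; bids=[#2:2@105 #1:1@100] asks=[-]
After op 5 [order #4] limit_sell(price=102, qty=2): fills=#2x#4:2@105; bids=[#1:1@100] asks=[-]
After op 6 [order #5] limit_buy(price=103, qty=1): fills=none; bids=[#5:1@103 #1:1@100] asks=[-]
After op 7 cancel(order #1): fills=none; bids=[#5:1@103] asks=[-]

Answer: BIDS (highest first):
  #5: 1@103
ASKS (lowest first):
  (empty)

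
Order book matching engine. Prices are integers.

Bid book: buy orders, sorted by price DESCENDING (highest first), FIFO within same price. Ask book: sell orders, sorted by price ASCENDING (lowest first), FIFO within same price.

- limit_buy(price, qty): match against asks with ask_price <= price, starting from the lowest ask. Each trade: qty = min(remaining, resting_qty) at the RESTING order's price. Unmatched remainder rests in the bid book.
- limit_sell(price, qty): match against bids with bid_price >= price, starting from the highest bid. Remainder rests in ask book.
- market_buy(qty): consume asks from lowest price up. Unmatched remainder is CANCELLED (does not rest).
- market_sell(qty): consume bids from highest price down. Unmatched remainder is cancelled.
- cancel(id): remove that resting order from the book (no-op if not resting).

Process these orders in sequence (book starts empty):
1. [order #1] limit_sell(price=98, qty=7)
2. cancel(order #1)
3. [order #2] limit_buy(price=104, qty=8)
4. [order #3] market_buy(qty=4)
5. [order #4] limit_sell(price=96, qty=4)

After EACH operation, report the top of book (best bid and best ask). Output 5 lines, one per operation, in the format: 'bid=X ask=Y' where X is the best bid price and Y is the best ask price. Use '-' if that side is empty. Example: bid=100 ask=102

Answer: bid=- ask=98
bid=- ask=-
bid=104 ask=-
bid=104 ask=-
bid=104 ask=-

Derivation:
After op 1 [order #1] limit_sell(price=98, qty=7): fills=none; bids=[-] asks=[#1:7@98]
After op 2 cancel(order #1): fills=none; bids=[-] asks=[-]
After op 3 [order #2] limit_buy(price=104, qty=8): fills=none; bids=[#2:8@104] asks=[-]
After op 4 [order #3] market_buy(qty=4): fills=none; bids=[#2:8@104] asks=[-]
After op 5 [order #4] limit_sell(price=96, qty=4): fills=#2x#4:4@104; bids=[#2:4@104] asks=[-]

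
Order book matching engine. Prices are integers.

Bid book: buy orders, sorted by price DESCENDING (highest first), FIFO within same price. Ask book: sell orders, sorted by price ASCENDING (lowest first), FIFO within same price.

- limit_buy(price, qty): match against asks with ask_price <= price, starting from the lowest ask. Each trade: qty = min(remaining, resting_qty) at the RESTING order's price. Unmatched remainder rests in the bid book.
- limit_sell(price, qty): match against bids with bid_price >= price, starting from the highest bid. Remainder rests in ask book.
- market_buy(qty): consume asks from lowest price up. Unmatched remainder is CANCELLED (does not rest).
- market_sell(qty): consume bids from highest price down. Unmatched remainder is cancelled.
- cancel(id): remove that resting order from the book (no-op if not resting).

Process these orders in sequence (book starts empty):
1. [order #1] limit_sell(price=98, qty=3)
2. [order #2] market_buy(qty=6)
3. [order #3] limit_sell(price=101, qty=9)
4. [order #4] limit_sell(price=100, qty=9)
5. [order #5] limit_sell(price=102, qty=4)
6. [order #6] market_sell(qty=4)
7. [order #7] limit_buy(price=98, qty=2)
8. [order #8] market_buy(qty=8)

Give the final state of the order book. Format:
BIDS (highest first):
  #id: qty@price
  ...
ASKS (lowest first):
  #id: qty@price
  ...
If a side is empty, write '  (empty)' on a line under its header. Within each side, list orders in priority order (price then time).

After op 1 [order #1] limit_sell(price=98, qty=3): fills=none; bids=[-] asks=[#1:3@98]
After op 2 [order #2] market_buy(qty=6): fills=#2x#1:3@98; bids=[-] asks=[-]
After op 3 [order #3] limit_sell(price=101, qty=9): fills=none; bids=[-] asks=[#3:9@101]
After op 4 [order #4] limit_sell(price=100, qty=9): fills=none; bids=[-] asks=[#4:9@100 #3:9@101]
After op 5 [order #5] limit_sell(price=102, qty=4): fills=none; bids=[-] asks=[#4:9@100 #3:9@101 #5:4@102]
After op 6 [order #6] market_sell(qty=4): fills=none; bids=[-] asks=[#4:9@100 #3:9@101 #5:4@102]
After op 7 [order #7] limit_buy(price=98, qty=2): fills=none; bids=[#7:2@98] asks=[#4:9@100 #3:9@101 #5:4@102]
After op 8 [order #8] market_buy(qty=8): fills=#8x#4:8@100; bids=[#7:2@98] asks=[#4:1@100 #3:9@101 #5:4@102]

Answer: BIDS (highest first):
  #7: 2@98
ASKS (lowest first):
  #4: 1@100
  #3: 9@101
  #5: 4@102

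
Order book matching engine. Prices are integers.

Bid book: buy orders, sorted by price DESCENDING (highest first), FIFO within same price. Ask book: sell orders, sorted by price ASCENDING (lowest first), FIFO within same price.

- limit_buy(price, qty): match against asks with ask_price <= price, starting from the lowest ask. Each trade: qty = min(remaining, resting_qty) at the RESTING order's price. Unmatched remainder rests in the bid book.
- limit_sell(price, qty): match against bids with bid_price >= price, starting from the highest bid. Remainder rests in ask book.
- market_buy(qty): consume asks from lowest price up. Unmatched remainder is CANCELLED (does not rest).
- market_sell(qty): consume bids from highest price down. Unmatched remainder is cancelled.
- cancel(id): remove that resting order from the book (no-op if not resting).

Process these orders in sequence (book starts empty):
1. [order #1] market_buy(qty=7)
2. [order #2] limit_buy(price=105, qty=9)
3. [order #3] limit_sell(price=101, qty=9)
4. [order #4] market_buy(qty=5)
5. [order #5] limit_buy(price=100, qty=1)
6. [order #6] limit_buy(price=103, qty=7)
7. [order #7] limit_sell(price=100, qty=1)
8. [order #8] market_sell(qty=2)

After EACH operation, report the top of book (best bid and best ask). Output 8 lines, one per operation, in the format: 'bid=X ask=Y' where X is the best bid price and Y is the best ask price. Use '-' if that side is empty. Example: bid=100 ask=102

After op 1 [order #1] market_buy(qty=7): fills=none; bids=[-] asks=[-]
After op 2 [order #2] limit_buy(price=105, qty=9): fills=none; bids=[#2:9@105] asks=[-]
After op 3 [order #3] limit_sell(price=101, qty=9): fills=#2x#3:9@105; bids=[-] asks=[-]
After op 4 [order #4] market_buy(qty=5): fills=none; bids=[-] asks=[-]
After op 5 [order #5] limit_buy(price=100, qty=1): fills=none; bids=[#5:1@100] asks=[-]
After op 6 [order #6] limit_buy(price=103, qty=7): fills=none; bids=[#6:7@103 #5:1@100] asks=[-]
After op 7 [order #7] limit_sell(price=100, qty=1): fills=#6x#7:1@103; bids=[#6:6@103 #5:1@100] asks=[-]
After op 8 [order #8] market_sell(qty=2): fills=#6x#8:2@103; bids=[#6:4@103 #5:1@100] asks=[-]

Answer: bid=- ask=-
bid=105 ask=-
bid=- ask=-
bid=- ask=-
bid=100 ask=-
bid=103 ask=-
bid=103 ask=-
bid=103 ask=-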